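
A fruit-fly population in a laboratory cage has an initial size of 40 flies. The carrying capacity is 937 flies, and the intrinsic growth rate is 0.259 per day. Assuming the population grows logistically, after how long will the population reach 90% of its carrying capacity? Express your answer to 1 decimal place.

20.5 days

A = (K − N₀)/N₀ = (937 − 40)/40 = 22.425.
Solve 937/(1 + 22.425·e^(−0.259t)) = 843.3: 1 + 22.425·e^(−0.259t) = 1.1111, so e^(−0.259t) = 0.00495479.
−0.259·t = ln(0.00495479) = -5.3074, so t = 5.3074/0.259 = 20.492.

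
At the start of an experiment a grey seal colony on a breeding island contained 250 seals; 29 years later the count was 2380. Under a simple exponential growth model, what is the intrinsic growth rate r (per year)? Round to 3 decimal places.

0.078 per year

From N(t) = N₀·e^(rt): e^(r·29) = 2380/250 = 9.52.
r·29 = ln(9.52) = 2.2534, so r = 2.2534/29 = 0.077703.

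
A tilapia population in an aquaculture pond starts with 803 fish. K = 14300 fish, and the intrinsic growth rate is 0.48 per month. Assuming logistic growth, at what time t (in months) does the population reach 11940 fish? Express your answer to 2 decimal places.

A = (K − N₀)/N₀ = (14300 − 803)/803 = 16.808.
Solve 14300/(1 + 16.808·e^(−0.48t)) = 11940: 1 + 16.808·e^(−0.48t) = 1.1977, so e^(−0.48t) = 0.0117594.
−0.48·t = ln(0.0117594) = -4.4431, so t = 4.4431/0.48 = 9.2565.

9.26 months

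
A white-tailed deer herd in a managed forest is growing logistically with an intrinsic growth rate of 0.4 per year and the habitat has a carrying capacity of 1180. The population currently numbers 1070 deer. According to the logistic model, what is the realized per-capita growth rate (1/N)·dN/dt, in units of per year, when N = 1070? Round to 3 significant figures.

(1/N)·dN/dt = r(1 − N/K) = 0.4 × (1 − 1070/1180).
= 0.4 × 0.09322 = 0.037288.

0.0373 per year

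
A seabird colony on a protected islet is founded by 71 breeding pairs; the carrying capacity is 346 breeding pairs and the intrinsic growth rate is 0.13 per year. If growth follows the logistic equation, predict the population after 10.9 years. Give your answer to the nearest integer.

178 breeding pairs

A = (K − N₀)/N₀ = (346 − 71)/71 = 3.8732.
N(t) = K/(1 + A·e^(−rt)) = 346/(1 + 3.8732×e^(−0.13×10.9)).
e^(−1.417) = 0.24244; denominator = 1 + 3.8732×0.24244 = 1.939.
N = 346/1.939 = 178.44.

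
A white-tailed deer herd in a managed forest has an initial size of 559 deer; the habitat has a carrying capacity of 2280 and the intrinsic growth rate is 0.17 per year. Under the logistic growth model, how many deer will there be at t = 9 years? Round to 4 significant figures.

1368 deer

A = (K − N₀)/N₀ = (2280 − 559)/559 = 3.0787.
N(t) = K/(1 + A·e^(−rt)) = 2280/(1 + 3.0787×e^(−0.17×9)).
e^(−1.53) = 0.21654; denominator = 1 + 3.0787×0.21654 = 1.6667.
N = 2280/1.6667 = 1368.01.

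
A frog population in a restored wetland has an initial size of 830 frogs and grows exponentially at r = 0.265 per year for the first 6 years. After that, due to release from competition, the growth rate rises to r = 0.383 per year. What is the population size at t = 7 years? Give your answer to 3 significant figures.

5970 frogs

Phase 1: N(6) = 830·e^(0.265×6) = 830·e^1.59 = 4070.11.
Phase 2 runs for 7 − 6 = 1 years at r = 0.383.
N(7) = 4070.11·e^(0.383×1) = 4070.11·e^0.383 = 5969.54.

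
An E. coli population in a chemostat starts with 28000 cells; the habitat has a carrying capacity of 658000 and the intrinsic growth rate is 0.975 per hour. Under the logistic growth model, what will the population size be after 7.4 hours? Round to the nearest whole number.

A = (K − N₀)/N₀ = (658000 − 28000)/28000 = 22.5.
N(t) = K/(1 + A·e^(−rt)) = 658000/(1 + 22.5×e^(−0.975×7.4)).
e^(−7.215) = 0.00073547; denominator = 1 + 22.5×0.00073547 = 1.0165.
N = 658000/1.0165 = 647289.

647289 cells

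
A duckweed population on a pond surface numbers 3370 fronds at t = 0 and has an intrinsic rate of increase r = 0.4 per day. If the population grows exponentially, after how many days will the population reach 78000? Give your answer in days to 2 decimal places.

7.85 days

Set N₀·e^(rt) = 78000: e^(0.4·t) = 78000/3370 = 23.145.
0.4·t = ln(23.145) = 3.1418, so t = 3.1418/0.4 = 7.8545.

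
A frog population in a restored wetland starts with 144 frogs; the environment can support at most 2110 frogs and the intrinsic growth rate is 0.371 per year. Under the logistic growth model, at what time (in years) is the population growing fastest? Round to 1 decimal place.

Logistic growth is fastest at N = K/2 = 1055.
A = (K − N₀)/N₀ = 13.653. Set K/(1 + A·e^(−rt)) = K/2 → A·e^(−rt) = 1.
e^(−0.371t) = 1/13.653 = 0.0732452, so t = ln(13.653)/0.371 = 2.6139/0.371 = 7.0457.

7.0 years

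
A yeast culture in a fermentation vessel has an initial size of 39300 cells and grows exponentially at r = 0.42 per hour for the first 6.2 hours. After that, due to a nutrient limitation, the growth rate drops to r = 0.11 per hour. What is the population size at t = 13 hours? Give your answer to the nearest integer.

Phase 1: N(6.2) = 39300·e^(0.42×6.2) = 39300·e^2.604 = 531246.
Phase 2 runs for 13 − 6.2 = 6.8 hours at r = 0.11.
N(13) = 531246·e^(0.11×6.8) = 531246·e^0.748 = 1.1224×10^6.

1122400 cells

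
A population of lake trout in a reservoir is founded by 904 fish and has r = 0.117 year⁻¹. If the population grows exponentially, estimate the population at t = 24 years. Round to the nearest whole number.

N(t) = N₀·e^(rt) = 904 × e^(0.117×24) = 904 × e^2.808.
e^2.808 ≈ 16.577, so N ≈ 904 × 16.577 = 14985.4.

14985 fish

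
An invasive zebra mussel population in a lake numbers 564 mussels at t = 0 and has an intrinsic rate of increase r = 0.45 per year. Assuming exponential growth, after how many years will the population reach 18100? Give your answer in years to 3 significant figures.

Set N₀·e^(rt) = 18100: e^(0.45·t) = 18100/564 = 32.092.
0.45·t = ln(32.092) = 3.4686, so t = 3.4686/0.45 = 7.708.

7.71 years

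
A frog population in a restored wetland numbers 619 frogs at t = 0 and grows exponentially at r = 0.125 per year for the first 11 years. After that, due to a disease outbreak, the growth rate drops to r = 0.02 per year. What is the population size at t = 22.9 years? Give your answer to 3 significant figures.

3110 frogs

Phase 1: N(11) = 619·e^(0.125×11) = 619·e^1.375 = 2448.19.
Phase 2 runs for 22.9 − 11 = 11.9 years at r = 0.02.
N(22.9) = 2448.19·e^(0.02×11.9) = 2448.19·e^0.238 = 3106.04.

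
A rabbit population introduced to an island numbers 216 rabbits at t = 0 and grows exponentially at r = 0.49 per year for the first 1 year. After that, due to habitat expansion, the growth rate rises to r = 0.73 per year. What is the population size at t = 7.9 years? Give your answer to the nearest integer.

54300 rabbits

Phase 1: N(1) = 216·e^(0.49×1) = 216·e^0.49 = 352.58.
Phase 2 runs for 7.9 − 1 = 6.9 years at r = 0.73.
N(7.9) = 352.58·e^(0.73×6.9) = 352.58·e^5.037 = 54299.9.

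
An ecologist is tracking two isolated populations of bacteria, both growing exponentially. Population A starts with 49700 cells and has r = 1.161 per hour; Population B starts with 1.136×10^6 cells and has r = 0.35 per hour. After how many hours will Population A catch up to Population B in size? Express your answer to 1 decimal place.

Set 49700·e^(1.161t) = 1.136×10^6·e^(0.35t).
e^((1.161 − 0.35)t) = 1.136×10^6/49700 → e^(0.811·t) = 22.857.
0.811·t = ln(22.857) = 3.1293, so t = 3.1293/0.811 = 3.8585.

3.9 hours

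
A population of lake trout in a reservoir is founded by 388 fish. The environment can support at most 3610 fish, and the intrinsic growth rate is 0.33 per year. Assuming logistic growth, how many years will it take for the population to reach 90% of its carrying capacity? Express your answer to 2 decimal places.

13.07 years

A = (K − N₀)/N₀ = (3610 − 388)/388 = 8.3041.
Solve 3610/(1 + 8.3041·e^(−0.33t)) = 3249: 1 + 8.3041·e^(−0.33t) = 1.1111, so e^(−0.33t) = 0.0133802.
−0.33·t = ln(0.0133802) = -4.314, so t = 4.314/0.33 = 13.073.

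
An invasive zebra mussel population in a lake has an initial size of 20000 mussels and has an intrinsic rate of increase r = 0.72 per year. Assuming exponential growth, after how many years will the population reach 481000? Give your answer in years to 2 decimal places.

4.42 years

Set N₀·e^(rt) = 481000: e^(0.72·t) = 481000/20000 = 24.05.
0.72·t = ln(24.05) = 3.1801, so t = 3.1801/0.72 = 4.4169.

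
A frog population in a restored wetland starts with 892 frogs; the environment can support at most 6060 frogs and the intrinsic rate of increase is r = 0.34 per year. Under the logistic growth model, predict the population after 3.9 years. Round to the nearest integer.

2387 frogs

A = (K − N₀)/N₀ = (6060 − 892)/892 = 5.7937.
N(t) = K/(1 + A·e^(−rt)) = 6060/(1 + 5.7937×e^(−0.34×3.9)).
e^(−1.326) = 0.26554; denominator = 1 + 5.7937×0.26554 = 2.5384.
N = 6060/2.5384 = 2387.28.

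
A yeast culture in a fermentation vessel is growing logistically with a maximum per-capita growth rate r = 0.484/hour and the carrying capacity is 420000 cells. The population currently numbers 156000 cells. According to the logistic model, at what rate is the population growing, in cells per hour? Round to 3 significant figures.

dN/dt = rN(1 − N/K) = 0.484 × 156000 × (1 − 156000/420000).
1 − 156000/420000 = 0.62857; dN/dt = 0.484 × 156000 × 0.62857 = 47460.

47500 cells per hour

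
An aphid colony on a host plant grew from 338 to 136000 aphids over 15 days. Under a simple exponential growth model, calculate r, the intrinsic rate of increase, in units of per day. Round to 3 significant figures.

0.400 per day

From N(t) = N₀·e^(rt): e^(r·15) = 136000/338 = 402.37.
r·15 = ln(402.37) = 5.9974, so r = 5.9974/15 = 0.39982.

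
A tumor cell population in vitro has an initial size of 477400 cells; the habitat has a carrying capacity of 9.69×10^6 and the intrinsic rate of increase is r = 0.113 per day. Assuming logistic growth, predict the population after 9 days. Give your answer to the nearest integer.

A = (K − N₀)/N₀ = (9.69×10^6 − 477400)/477400 = 19.297.
N(t) = K/(1 + A·e^(−rt)) = 9.69×10^6/(1 + 19.297×e^(−0.113×9)).
e^(−1.017) = 0.36168; denominator = 1 + 19.297×0.36168 = 7.9795.
N = 9.69×10^6/7.9795 = 1.214367×10^6.

1214367 cells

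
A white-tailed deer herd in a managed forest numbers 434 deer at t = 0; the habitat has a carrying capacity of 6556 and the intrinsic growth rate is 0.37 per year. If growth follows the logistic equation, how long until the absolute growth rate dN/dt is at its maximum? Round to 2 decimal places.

Logistic growth is fastest at N = K/2 = 3278.
A = (K − N₀)/N₀ = 14.106. Set K/(1 + A·e^(−rt)) = K/2 → A·e^(−rt) = 1.
e^(−0.37t) = 1/14.106 = 0.0708919, so t = ln(14.106)/0.37 = 2.6466/0.37 = 7.153.

7.15 years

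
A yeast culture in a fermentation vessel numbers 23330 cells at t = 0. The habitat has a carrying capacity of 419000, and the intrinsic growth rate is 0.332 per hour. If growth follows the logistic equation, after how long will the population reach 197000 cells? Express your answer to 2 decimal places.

8.17 hours

A = (K − N₀)/N₀ = (419000 − 23330)/23330 = 16.96.
Solve 419000/(1 + 16.96·e^(−0.332t)) = 197000: 1 + 16.96·e^(−0.332t) = 2.1269, so e^(−0.332t) = 0.0664459.
−0.332·t = ln(0.0664459) = -2.7114, so t = 2.7114/0.332 = 8.1668.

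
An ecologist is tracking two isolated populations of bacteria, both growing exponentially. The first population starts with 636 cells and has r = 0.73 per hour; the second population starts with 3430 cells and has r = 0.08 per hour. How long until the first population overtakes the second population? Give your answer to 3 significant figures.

2.59 hours

Set 636·e^(0.73t) = 3430·e^(0.08t).
e^((0.73 − 0.08)t) = 3430/636 → e^(0.65·t) = 5.3931.
0.65·t = ln(5.3931) = 1.6851, so t = 1.6851/0.65 = 2.5925.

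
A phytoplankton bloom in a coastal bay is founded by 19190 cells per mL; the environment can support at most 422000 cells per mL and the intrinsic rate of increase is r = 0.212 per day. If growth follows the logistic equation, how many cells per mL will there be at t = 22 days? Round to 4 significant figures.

A = (K − N₀)/N₀ = (422000 − 19190)/19190 = 20.991.
N(t) = K/(1 + A·e^(−rt)) = 422000/(1 + 20.991×e^(−0.212×22)).
e^(−4.664) = 0.0094287; denominator = 1 + 20.991×0.0094287 = 1.1979.
N = 422000/1.1979 = 352279.

352300 cells per mL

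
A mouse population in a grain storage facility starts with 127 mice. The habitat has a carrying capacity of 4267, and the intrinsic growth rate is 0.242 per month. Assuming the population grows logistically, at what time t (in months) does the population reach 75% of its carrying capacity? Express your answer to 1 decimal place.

A = (K − N₀)/N₀ = (4267 − 127)/127 = 32.598.
Solve 4267/(1 + 32.598·e^(−0.242t)) = 3200.25: 1 + 32.598·e^(−0.242t) = 1.3333, so e^(−0.242t) = 0.0102254.
−0.242·t = ln(0.0102254) = -4.5829, so t = 4.5829/0.242 = 18.938.

18.9 months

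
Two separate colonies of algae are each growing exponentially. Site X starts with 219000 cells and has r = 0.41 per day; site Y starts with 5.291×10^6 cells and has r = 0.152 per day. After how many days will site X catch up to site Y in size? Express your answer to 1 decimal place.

Set 219000·e^(0.41t) = 5.291×10^6·e^(0.152t).
e^((0.41 − 0.152)t) = 5.291×10^6/219000 → e^(0.258·t) = 24.16.
0.258·t = ln(24.16) = 3.1847, so t = 3.1847/0.258 = 12.344.

12.3 days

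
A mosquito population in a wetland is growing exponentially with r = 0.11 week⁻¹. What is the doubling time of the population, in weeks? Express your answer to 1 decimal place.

Doubling time t_d = ln(2)/r = 0.6931/0.11 = 6.3013.

6.3 weeks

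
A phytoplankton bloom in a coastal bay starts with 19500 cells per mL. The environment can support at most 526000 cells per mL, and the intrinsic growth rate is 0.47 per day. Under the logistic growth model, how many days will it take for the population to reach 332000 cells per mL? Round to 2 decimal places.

A = (K − N₀)/N₀ = (526000 − 19500)/19500 = 25.974.
Solve 526000/(1 + 25.974·e^(−0.47t)) = 332000: 1 + 25.974·e^(−0.47t) = 1.5843, so e^(−0.47t) = 0.0224967.
−0.47·t = ln(0.0224967) = -3.7944, so t = 3.7944/0.47 = 8.0732.

8.07 days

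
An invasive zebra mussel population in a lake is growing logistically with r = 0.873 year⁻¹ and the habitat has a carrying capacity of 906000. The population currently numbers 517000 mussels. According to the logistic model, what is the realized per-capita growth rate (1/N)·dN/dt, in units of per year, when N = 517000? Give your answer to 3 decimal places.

0.375 per year

(1/N)·dN/dt = r(1 − N/K) = 0.873 × (1 − 517000/906000).
= 0.873 × 0.42936 = 0.37483.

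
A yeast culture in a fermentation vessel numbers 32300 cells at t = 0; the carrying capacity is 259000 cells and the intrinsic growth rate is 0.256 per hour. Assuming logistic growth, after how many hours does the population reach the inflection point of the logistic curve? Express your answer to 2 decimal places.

Logistic growth is fastest at N = K/2 = 129500.
A = (K − N₀)/N₀ = 7.0186. Set K/(1 + A·e^(−rt)) = K/2 → A·e^(−rt) = 1.
e^(−0.256t) = 1/7.0186 = 0.142479, so t = ln(7.0186)/0.256 = 1.9486/0.256 = 7.6116.

7.61 hours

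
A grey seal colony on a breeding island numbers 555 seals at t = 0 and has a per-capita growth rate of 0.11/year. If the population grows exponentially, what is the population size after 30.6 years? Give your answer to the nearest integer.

16074 seals

N(t) = N₀·e^(rt) = 555 × e^(0.11×30.6) = 555 × e^3.366.
e^3.366 ≈ 28.962, so N ≈ 555 × 28.962 = 16074.2.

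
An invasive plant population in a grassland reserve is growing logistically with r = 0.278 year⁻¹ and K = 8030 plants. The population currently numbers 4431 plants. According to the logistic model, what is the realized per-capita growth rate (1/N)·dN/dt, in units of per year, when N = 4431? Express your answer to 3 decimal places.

0.125 per year

(1/N)·dN/dt = r(1 − N/K) = 0.278 × (1 − 4431/8030).
= 0.278 × 0.44819 = 0.1246.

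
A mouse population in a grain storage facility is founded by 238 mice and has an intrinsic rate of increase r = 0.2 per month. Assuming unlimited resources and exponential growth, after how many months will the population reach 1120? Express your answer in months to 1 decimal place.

Set N₀·e^(rt) = 1120: e^(0.2·t) = 1120/238 = 4.7059.
0.2·t = ln(4.7059) = 1.5488, so t = 1.5488/0.2 = 7.7441.

7.7 months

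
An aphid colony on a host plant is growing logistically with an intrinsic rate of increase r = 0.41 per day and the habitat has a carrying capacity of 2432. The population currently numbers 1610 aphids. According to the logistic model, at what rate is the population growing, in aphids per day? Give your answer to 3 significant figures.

dN/dt = rN(1 − N/K) = 0.41 × 1610 × (1 − 1610/2432).
1 − 1610/2432 = 0.33799; dN/dt = 0.41 × 1610 × 0.33799 = 223.11.

223 aphids per day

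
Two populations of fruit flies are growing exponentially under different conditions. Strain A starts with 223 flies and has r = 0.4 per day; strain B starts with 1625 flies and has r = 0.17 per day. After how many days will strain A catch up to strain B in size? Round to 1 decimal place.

Set 223·e^(0.4t) = 1625·e^(0.17t).
e^((0.4 − 0.17)t) = 1625/223 → e^(0.23·t) = 7.287.
0.23·t = ln(7.287) = 1.9861, so t = 1.9861/0.23 = 8.6352.

8.6 days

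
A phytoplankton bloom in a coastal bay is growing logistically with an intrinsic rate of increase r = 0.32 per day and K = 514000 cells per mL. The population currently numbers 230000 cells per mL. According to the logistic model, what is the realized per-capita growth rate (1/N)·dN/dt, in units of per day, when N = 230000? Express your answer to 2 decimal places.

(1/N)·dN/dt = r(1 − N/K) = 0.32 × (1 − 230000/514000).
= 0.32 × 0.55253 = 0.17681.

0.18 per day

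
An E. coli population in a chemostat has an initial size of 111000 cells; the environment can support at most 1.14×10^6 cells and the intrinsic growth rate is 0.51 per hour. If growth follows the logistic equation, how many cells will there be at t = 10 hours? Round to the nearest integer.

A = (K − N₀)/N₀ = (1.14×10^6 − 111000)/111000 = 9.2703.
N(t) = K/(1 + A·e^(−rt)) = 1.14×10^6/(1 + 9.2703×e^(−0.51×10)).
e^(−5.1) = 0.0060967; denominator = 1 + 9.2703×0.0060967 = 1.0565.
N = 1.14×10^6/1.0565 = 1.079016×10^6.

1079016 cells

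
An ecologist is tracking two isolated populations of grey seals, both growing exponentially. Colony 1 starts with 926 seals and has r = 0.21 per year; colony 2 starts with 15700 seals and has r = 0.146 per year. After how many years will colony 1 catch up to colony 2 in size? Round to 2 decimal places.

44.23 years

Set 926·e^(0.21t) = 15700·e^(0.146t).
e^((0.21 − 0.146)t) = 15700/926 → e^(0.064·t) = 16.955.
0.064·t = ln(16.955) = 2.8305, so t = 2.8305/0.064 = 44.227.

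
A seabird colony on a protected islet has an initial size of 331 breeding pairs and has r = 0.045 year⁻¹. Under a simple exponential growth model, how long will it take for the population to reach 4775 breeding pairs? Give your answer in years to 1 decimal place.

59.3 years

Set N₀·e^(rt) = 4775: e^(0.045·t) = 4775/331 = 14.426.
0.045·t = ln(14.426) = 2.669, so t = 2.669/0.045 = 59.312.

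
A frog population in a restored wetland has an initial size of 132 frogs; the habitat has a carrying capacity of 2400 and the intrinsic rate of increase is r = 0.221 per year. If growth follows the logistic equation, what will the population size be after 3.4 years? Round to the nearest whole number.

264 frogs

A = (K − N₀)/N₀ = (2400 − 132)/132 = 17.182.
N(t) = K/(1 + A·e^(−rt)) = 2400/(1 + 17.182×e^(−0.221×3.4)).
e^(−0.7514) = 0.47171; denominator = 1 + 17.182×0.47171 = 9.1048.
N = 2400/9.1048 = 263.598.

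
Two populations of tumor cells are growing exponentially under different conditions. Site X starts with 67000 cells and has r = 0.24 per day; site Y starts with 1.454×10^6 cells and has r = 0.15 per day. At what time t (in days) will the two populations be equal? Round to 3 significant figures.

Set 67000·e^(0.24t) = 1.454×10^6·e^(0.15t).
e^((0.24 − 0.15)t) = 1.454×10^6/67000 → e^(0.09·t) = 21.701.
0.09·t = ln(21.701) = 3.0774, so t = 3.0774/0.09 = 34.193.

34.2 days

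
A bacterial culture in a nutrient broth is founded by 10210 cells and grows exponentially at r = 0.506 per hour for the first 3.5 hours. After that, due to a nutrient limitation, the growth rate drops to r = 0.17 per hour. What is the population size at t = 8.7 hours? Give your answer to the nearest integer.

Phase 1: N(3.5) = 10210·e^(0.506×3.5) = 10210·e^1.771 = 60001.4.
Phase 2 runs for 8.7 − 3.5 = 5.2 hours at r = 0.17.
N(8.7) = 60001.4·e^(0.17×5.2) = 60001.4·e^0.884 = 145237.

145237 cells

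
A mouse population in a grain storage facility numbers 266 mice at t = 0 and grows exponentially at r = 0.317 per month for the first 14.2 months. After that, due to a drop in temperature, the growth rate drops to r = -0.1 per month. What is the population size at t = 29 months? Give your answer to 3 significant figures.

5460 mice

Phase 1: N(14.2) = 266·e^(0.317×14.2) = 266·e^4.501 = 23978.1.
Phase 2 runs for 29 − 14.2 = 14.8 months at r = -0.1.
N(29) = 23978.1·e^(-0.1×14.8) = 23978.1·e^-1.48 = 5458.32.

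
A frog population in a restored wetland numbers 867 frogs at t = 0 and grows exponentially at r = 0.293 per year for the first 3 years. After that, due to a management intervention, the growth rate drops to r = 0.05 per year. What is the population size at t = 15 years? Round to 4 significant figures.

Phase 1: N(3) = 867·e^(0.293×3) = 867·e^0.879 = 2088.16.
Phase 2 runs for 15 − 3 = 12 years at r = 0.05.
N(15) = 2088.16·e^(0.05×12) = 2088.16·e^0.6 = 3804.88.

3805 frogs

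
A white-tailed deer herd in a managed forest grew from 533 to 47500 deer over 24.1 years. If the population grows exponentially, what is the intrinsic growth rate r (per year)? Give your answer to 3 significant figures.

0.186 per year

From N(t) = N₀·e^(rt): e^(r·24.1) = 47500/533 = 89.118.
r·24.1 = ln(89.118) = 4.49, so r = 4.49/24.1 = 0.18631.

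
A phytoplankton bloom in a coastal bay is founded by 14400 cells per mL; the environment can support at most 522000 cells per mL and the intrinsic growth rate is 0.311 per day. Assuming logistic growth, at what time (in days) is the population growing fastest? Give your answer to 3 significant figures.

Logistic growth is fastest at N = K/2 = 261000.
A = (K − N₀)/N₀ = 35.25. Set K/(1 + A·e^(−rt)) = K/2 → A·e^(−rt) = 1.
e^(−0.311t) = 1/35.25 = 0.0283688, so t = ln(35.25)/0.311 = 3.5625/0.311 = 11.455.

11.5 days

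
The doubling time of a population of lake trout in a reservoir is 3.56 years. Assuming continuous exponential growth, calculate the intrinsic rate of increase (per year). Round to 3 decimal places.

r = ln(2)/t_d = 0.6931/3.56 = 0.1947.

0.195 per year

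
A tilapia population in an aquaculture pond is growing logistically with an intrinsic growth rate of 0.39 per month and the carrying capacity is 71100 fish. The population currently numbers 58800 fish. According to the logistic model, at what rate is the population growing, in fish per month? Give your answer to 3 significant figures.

3970 fish per month

dN/dt = rN(1 − N/K) = 0.39 × 58800 × (1 − 58800/71100).
1 − 58800/71100 = 0.173; dN/dt = 0.39 × 58800 × 0.173 = 3967.1.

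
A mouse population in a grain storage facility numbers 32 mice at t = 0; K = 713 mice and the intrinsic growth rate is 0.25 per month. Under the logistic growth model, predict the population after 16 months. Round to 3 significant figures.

A = (K − N₀)/N₀ = (713 − 32)/32 = 21.281.
N(t) = K/(1 + A·e^(−rt)) = 713/(1 + 21.281×e^(−0.25×16)).
e^(−4) = 0.018316; denominator = 1 + 21.281×0.018316 = 1.3898.
N = 713/1.3898 = 513.031.

513 mice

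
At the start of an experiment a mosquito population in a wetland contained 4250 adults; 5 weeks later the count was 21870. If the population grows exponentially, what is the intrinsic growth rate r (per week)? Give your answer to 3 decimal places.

From N(t) = N₀·e^(rt): e^(r·5) = 21870/4250 = 5.1459.
r·5 = ln(5.1459) = 1.6382, so r = 1.6382/5 = 0.32764.

0.328 per week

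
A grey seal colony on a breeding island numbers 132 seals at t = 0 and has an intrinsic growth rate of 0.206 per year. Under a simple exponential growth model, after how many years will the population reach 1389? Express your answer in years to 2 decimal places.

Set N₀·e^(rt) = 1389: e^(0.206·t) = 1389/132 = 10.523.
0.206·t = ln(10.523) = 2.3535, so t = 2.3535/0.206 = 11.425.

11.42 years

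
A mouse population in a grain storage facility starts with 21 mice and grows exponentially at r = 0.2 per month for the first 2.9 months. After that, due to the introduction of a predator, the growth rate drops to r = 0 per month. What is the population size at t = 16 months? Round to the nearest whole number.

38 mice

Phase 1: N(2.9) = 21·e^(0.2×2.9) = 21·e^0.58 = 37.5068.
Phase 2 runs for 16 − 2.9 = 13.1 months at r = 0.
N(16) = 37.5068·e^(0×13.1) = 37.5068·e^-0 = 37.5068.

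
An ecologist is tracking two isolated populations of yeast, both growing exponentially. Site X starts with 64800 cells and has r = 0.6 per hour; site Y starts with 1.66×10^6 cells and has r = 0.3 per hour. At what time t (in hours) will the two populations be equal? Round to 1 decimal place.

Set 64800·e^(0.6t) = 1.66×10^6·e^(0.3t).
e^((0.6 − 0.3)t) = 1.66×10^6/64800 → e^(0.3·t) = 25.617.
0.3·t = ln(25.617) = 3.2433, so t = 3.2433/0.3 = 10.811.

10.8 hours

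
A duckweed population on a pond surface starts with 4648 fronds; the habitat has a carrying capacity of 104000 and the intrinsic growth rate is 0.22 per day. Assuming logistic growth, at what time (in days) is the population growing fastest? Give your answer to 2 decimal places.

Logistic growth is fastest at N = K/2 = 52000.
A = (K − N₀)/N₀ = 21.375. Set K/(1 + A·e^(−rt)) = K/2 → A·e^(−rt) = 1.
e^(−0.22t) = 1/21.375 = 0.0467832, so t = ln(21.375)/0.22 = 3.0622/0.22 = 13.919.

13.92 days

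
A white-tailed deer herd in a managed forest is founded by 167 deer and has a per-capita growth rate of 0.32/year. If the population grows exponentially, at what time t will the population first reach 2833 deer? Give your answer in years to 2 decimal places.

Set N₀·e^(rt) = 2833: e^(0.32·t) = 2833/167 = 16.964.
0.32·t = ln(16.964) = 2.8311, so t = 2.8311/0.32 = 8.8472.

8.85 years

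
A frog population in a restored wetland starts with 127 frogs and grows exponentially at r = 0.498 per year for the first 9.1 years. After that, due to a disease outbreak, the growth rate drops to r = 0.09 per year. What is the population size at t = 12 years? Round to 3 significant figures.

15300 frogs

Phase 1: N(9.1) = 127·e^(0.498×9.1) = 127·e^4.532 = 11801.6.
Phase 2 runs for 12 − 9.1 = 2.9 years at r = 0.09.
N(12) = 11801.6·e^(0.09×2.9) = 11801.6·e^0.261 = 15321.1.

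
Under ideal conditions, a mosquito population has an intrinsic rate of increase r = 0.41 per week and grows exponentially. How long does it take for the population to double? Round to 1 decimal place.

1.7 weeks

Doubling time t_d = ln(2)/r = 0.6931/0.41 = 1.6906.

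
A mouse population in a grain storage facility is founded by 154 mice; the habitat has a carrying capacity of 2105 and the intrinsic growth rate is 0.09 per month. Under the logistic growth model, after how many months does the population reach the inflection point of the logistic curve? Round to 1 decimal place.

Logistic growth is fastest at N = K/2 = 1052.5.
A = (K − N₀)/N₀ = 12.669. Set K/(1 + A·e^(−rt)) = K/2 → A·e^(−rt) = 1.
e^(−0.09t) = 1/12.669 = 0.0789339, so t = ln(12.669)/0.09 = 2.5391/0.09 = 28.213.

28.2 months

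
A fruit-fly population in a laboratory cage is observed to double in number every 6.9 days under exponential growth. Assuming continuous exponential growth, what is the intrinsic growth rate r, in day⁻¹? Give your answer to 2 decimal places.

0.10 per day

r = ln(2)/t_d = 0.6931/6.9 = 0.10046.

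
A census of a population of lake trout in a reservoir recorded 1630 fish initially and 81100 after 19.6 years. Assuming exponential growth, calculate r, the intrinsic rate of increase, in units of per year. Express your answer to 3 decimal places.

From N(t) = N₀·e^(rt): e^(r·19.6) = 81100/1630 = 49.755.
r·19.6 = ln(49.755) = 3.9071, so r = 3.9071/19.6 = 0.19934.

0.199 per year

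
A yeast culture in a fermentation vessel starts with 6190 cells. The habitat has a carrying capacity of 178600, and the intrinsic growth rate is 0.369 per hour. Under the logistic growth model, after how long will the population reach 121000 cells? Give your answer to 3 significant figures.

11.0 hours

A = (K − N₀)/N₀ = (178600 − 6190)/6190 = 27.853.
Solve 178600/(1 + 27.853·e^(−0.369t)) = 121000: 1 + 27.853·e^(−0.369t) = 1.476, so e^(−0.369t) = 0.0170909.
−0.369·t = ln(0.0170909) = -4.0692, so t = 4.0692/0.369 = 11.028.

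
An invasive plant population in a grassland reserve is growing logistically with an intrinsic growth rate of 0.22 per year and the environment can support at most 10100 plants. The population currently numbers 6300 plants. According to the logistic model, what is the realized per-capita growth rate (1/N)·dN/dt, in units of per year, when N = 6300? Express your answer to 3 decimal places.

0.083 per year

(1/N)·dN/dt = r(1 − N/K) = 0.22 × (1 − 6300/10100).
= 0.22 × 0.37624 = 0.082772.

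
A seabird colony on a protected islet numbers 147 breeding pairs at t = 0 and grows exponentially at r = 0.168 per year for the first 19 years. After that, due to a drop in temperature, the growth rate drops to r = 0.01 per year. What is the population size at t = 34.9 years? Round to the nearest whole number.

4194 breeding pairs

Phase 1: N(19) = 147·e^(0.168×19) = 147·e^3.192 = 3577.55.
Phase 2 runs for 34.9 − 19 = 15.9 years at r = 0.01.
N(34.9) = 3577.55·e^(0.01×15.9) = 3577.55·e^0.159 = 4194.09.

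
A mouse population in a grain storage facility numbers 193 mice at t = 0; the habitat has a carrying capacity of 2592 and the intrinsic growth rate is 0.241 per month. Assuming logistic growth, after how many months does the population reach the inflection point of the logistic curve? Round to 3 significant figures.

10.5 months

Logistic growth is fastest at N = K/2 = 1296.
A = (K − N₀)/N₀ = 12.43. Set K/(1 + A·e^(−rt)) = K/2 → A·e^(−rt) = 1.
e^(−0.241t) = 1/12.43 = 0.0804502, so t = ln(12.43)/0.241 = 2.5201/0.241 = 10.457.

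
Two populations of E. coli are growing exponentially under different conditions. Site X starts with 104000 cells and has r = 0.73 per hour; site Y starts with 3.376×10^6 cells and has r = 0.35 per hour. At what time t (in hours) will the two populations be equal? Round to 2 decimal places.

Set 104000·e^(0.73t) = 3.376×10^6·e^(0.35t).
e^((0.73 − 0.35)t) = 3.376×10^6/104000 → e^(0.38·t) = 32.462.
0.38·t = ln(32.462) = 3.4801, so t = 3.4801/0.38 = 9.158.

9.16 hours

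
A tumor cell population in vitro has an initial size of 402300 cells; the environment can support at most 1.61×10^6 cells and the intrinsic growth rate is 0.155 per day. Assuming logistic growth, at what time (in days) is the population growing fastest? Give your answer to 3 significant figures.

7.09 days

Logistic growth is fastest at N = K/2 = 805000.
A = (K − N₀)/N₀ = 3.002. Set K/(1 + A·e^(−rt)) = K/2 → A·e^(−rt) = 1.
e^(−0.155t) = 1/3.002 = 0.333113, so t = ln(3.002)/0.155 = 1.0993/0.155 = 7.0921.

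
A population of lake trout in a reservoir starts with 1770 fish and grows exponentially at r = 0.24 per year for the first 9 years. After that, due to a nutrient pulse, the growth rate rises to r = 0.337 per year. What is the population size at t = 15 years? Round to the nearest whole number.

115929 fish

Phase 1: N(9) = 1770·e^(0.24×9) = 1770·e^2.16 = 15347.9.
Phase 2 runs for 15 − 9 = 6 years at r = 0.337.
N(15) = 15347.9·e^(0.337×6) = 15347.9·e^2.022 = 115929.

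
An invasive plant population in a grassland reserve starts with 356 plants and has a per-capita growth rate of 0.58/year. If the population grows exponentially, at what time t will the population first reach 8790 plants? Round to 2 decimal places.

Set N₀·e^(rt) = 8790: e^(0.58·t) = 8790/356 = 24.691.
0.58·t = ln(24.691) = 3.2064, so t = 3.2064/0.58 = 5.5283.

5.53 years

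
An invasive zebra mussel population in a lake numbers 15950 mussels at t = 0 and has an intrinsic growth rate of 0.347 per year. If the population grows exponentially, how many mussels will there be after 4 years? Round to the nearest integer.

N(t) = N₀·e^(rt) = 15950 × e^(0.347×4) = 15950 × e^1.388.
e^1.388 ≈ 4.0068, so N ≈ 15950 × 4.0068 = 63908.9.

63909 mussels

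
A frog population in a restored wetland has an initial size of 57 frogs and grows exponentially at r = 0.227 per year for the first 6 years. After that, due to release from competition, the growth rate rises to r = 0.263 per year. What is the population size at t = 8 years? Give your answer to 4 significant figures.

376.6 frogs

Phase 1: N(6) = 57·e^(0.227×6) = 57·e^1.362 = 222.528.
Phase 2 runs for 8 − 6 = 2 years at r = 0.263.
N(8) = 222.528·e^(0.263×2) = 222.528·e^0.526 = 376.55.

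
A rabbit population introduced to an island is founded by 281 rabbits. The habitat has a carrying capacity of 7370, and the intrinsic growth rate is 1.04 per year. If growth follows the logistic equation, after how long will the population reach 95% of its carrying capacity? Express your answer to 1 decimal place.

5.9 years

A = (K − N₀)/N₀ = (7370 − 281)/281 = 25.228.
Solve 7370/(1 + 25.228·e^(−1.04t)) = 7001.5: 1 + 25.228·e^(−1.04t) = 1.0526, so e^(−1.04t) = 0.00208626.
−1.04·t = ln(0.00208626) = -6.1724, so t = 6.1724/1.04 = 5.935.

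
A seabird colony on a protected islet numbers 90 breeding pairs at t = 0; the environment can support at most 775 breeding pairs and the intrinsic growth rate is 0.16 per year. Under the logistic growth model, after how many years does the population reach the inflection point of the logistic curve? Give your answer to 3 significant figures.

Logistic growth is fastest at N = K/2 = 387.5.
A = (K − N₀)/N₀ = 7.6111. Set K/(1 + A·e^(−rt)) = K/2 → A·e^(−rt) = 1.
e^(−0.16t) = 1/7.6111 = 0.131387, so t = ln(7.6111)/0.16 = 2.0296/0.16 = 12.685.

12.7 years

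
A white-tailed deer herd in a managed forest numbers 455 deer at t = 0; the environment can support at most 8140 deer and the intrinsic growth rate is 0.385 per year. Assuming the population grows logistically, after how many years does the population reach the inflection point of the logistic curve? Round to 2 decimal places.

Logistic growth is fastest at N = K/2 = 4070.
A = (K − N₀)/N₀ = 16.89. Set K/(1 + A·e^(−rt)) = K/2 → A·e^(−rt) = 1.
e^(−0.385t) = 1/16.89 = 0.0592062, so t = ln(16.89)/0.385 = 2.8267/0.385 = 7.3422.

7.34 years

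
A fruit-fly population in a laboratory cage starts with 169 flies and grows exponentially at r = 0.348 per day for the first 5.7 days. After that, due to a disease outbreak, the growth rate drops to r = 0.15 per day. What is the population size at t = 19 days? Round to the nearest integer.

Phase 1: N(5.7) = 169·e^(0.348×5.7) = 169·e^1.984 = 1228.44.
Phase 2 runs for 19 − 5.7 = 13.3 days at r = 0.15.
N(19) = 1228.44·e^(0.15×13.3) = 1228.44·e^1.995 = 9031.73.

9032 flies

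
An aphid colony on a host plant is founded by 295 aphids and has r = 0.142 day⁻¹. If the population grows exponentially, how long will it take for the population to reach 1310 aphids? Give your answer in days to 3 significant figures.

Set N₀·e^(rt) = 1310: e^(0.142·t) = 1310/295 = 4.4407.
0.142·t = ln(4.4407) = 1.4908, so t = 1.4908/0.142 = 10.499.

10.5 days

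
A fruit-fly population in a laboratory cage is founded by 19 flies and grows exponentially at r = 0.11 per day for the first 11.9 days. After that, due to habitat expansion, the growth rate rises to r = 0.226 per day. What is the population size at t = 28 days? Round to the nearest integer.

2676 flies

Phase 1: N(11.9) = 19·e^(0.11×11.9) = 19·e^1.309 = 70.3469.
Phase 2 runs for 28 − 11.9 = 16.1 days at r = 0.226.
N(28) = 70.3469·e^(0.226×16.1) = 70.3469·e^3.639 = 2675.89.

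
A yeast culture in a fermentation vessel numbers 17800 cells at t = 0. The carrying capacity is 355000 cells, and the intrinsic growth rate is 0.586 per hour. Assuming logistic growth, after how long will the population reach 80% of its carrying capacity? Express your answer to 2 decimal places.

7.39 hours

A = (K − N₀)/N₀ = (355000 − 17800)/17800 = 18.944.
Solve 355000/(1 + 18.944·e^(−0.586t)) = 284000: 1 + 18.944·e^(−0.586t) = 1.25, so e^(−0.586t) = 0.0131969.
−0.586·t = ln(0.0131969) = -4.3278, so t = 4.3278/0.586 = 7.3853.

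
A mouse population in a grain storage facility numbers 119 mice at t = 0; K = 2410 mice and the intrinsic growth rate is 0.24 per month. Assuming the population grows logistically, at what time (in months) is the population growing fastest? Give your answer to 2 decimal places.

12.32 months

Logistic growth is fastest at N = K/2 = 1205.
A = (K − N₀)/N₀ = 19.252. Set K/(1 + A·e^(−rt)) = K/2 → A·e^(−rt) = 1.
e^(−0.24t) = 1/19.252 = 0.0519424, so t = ln(19.252)/0.24 = 2.9576/0.24 = 12.323.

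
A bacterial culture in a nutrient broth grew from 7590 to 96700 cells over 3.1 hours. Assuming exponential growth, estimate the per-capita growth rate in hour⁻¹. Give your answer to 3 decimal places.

0.821 per hour

From N(t) = N₀·e^(rt): e^(r·3.1) = 96700/7590 = 12.74.
r·3.1 = ln(12.74) = 2.5448, so r = 2.5448/3.1 = 0.8209.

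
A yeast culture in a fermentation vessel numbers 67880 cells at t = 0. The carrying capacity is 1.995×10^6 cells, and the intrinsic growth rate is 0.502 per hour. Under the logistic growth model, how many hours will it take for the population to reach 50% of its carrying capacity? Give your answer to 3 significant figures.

A = (K − N₀)/N₀ = (1.995×10^6 − 67880)/67880 = 28.39.
Solve 1.995×10^6/(1 + 28.39·e^(−0.502t)) = 997500: 1 + 28.39·e^(−0.502t) = 2, so e^(−0.502t) = 0.0352235.
−0.502·t = ln(0.0352235) = -3.346, so t = 3.346/0.502 = 6.6654.

6.67 hours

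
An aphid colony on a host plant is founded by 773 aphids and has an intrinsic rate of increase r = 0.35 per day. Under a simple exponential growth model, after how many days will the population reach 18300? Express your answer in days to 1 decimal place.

9.0 days

Set N₀·e^(rt) = 18300: e^(0.35·t) = 18300/773 = 23.674.
0.35·t = ln(23.674) = 3.1644, so t = 3.1644/0.35 = 9.0411.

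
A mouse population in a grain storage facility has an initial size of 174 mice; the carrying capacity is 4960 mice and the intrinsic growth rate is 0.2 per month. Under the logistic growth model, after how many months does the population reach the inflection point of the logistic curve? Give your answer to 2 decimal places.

16.57 months

Logistic growth is fastest at N = K/2 = 2480.
A = (K − N₀)/N₀ = 27.506. Set K/(1 + A·e^(−rt)) = K/2 → A·e^(−rt) = 1.
e^(−0.2t) = 1/27.506 = 0.036356, so t = ln(27.506)/0.2 = 3.3144/0.2 = 16.572.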